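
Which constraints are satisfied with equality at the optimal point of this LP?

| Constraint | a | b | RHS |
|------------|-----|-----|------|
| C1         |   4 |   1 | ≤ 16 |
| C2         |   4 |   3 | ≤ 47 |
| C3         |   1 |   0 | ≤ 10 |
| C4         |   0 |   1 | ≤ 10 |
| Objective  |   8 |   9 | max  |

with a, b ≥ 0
Optimal: a = 1.5, b = 10
Binding: C1, C4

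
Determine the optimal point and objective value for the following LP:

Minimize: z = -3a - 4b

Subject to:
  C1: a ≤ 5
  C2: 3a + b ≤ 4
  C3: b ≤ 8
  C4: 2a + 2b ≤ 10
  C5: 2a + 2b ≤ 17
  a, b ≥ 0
Each vertex is the intersection of two constraint boundaries that also satisfies all remaining constraints:
  a = 0 and b = 0 → (0, 0)
  3a + b = 4 and b = 0 → (1.333, 0)
  3a + b = 4 and a = 0 → (0, 4)

Evaluating z = -3a - 4b at each vertex:
  (0, 0): z = 0
  (1.333, 0): z = -4
  (0, 4): z = -16

The minimum is at (0, 4) with z = -16.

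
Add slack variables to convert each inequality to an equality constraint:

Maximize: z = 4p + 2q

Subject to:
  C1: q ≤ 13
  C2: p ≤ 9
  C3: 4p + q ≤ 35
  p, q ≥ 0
max z = 4p + 2q

s.t.
  q + s1 = 13
  p + s2 = 9
  4p + q + s3 = 35
  p, q, s1, s2, s3 ≥ 0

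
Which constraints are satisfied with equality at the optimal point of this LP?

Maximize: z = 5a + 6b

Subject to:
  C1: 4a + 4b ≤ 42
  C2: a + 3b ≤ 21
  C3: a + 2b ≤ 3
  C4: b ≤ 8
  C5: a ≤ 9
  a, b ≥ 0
Optimal: a = 3, b = 0
Slack at optimum:
  C1: slack = 30
  C2: slack = 18
  C3: slack = 0 (binding)
  C4: slack = 8
  C5: slack = 6
  a ≥ 0: a = 3
  b ≥ 0: b = 0 (binding)
Binding constraints: C3, b ≥ 0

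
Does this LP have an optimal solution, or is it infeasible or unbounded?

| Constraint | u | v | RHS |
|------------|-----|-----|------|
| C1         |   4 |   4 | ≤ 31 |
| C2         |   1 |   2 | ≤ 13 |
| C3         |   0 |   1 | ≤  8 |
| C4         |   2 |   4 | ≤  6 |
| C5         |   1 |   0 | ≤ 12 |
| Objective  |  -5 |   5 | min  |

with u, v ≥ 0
The point (3, 0) satisfies every constraint, so the LP is feasible; the constraints give u ≤ 12 and v ≤ 8, which with u, v ≥ 0 keep the feasible region inside a bounded box. A feasible, bounded LP attains a finite optimum at a vertex.

Feasible with finite optimum z* = -15 at (3, 0).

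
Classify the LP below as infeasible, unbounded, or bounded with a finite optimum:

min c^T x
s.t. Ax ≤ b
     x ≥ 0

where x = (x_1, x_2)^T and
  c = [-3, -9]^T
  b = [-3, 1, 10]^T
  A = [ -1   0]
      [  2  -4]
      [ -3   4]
Feasible point: (3, 2) satisfies every constraint, so the LP is feasible.
Direction d = (2, 1): for each constraint row a, a·d ≤ 0 —
  (-1)(2) + (0)(1) = -2 ≤ 0
  (2)(2) + (-4)(1) = 0 ≤ 0
  (-3)(2) + (4)(1) = -2 ≤ 0
and d ≥ 0, so (3, 2) + t·d stays feasible for every t ≥ 0. Along this ray z = -3x_1 - 9x_2 changes by -15 per unit t, so z → −∞.

Unbounded — the objective can decrease without bound over the feasible region.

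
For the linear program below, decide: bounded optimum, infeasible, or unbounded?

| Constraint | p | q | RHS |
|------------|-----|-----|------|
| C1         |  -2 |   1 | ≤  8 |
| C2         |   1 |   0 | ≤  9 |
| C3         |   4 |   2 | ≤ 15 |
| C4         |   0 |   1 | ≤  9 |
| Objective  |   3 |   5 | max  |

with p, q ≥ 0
The point (0, 7.5) satisfies every constraint, so the LP is feasible; the constraints give p ≤ 9 and q ≤ 9, which with p, q ≥ 0 keep the feasible region inside a bounded box. A feasible, bounded LP attains a finite optimum at a vertex.

Evaluating z = 3p + 5q at each vertex:
  (0, 0): z = 0
  (3.75, 0): z = 11.25
  (0, 7.5): z = 37.5

Feasible with finite optimum z* = 37.5 at (0, 7.5).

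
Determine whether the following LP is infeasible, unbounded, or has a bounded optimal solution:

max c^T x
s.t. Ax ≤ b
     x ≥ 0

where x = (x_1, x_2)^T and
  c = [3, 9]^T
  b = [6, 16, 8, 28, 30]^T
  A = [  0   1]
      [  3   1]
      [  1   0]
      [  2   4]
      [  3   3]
The point (2, 6) satisfies every constraint, so the LP is feasible; the constraints give x_1 ≤ 8 and x_2 ≤ 6, which with x_1, x_2 ≥ 0 keep the feasible region inside a bounded box. A feasible, bounded LP attains a finite optimum at a vertex.

The LP has an optimal solution: (2, 6) with z = 60.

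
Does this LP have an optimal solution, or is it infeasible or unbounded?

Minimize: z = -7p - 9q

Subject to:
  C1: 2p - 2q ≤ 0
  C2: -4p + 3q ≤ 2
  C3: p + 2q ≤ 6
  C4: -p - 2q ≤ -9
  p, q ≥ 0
C3 requires p + 2q ≤ 6, while C4 (-p - 2q ≤ -9) is equivalent to p + 2q ≥ 9. Together they would need 9 ≤ p + 2q ≤ 6, which is impossible since 9 > 6. No point satisfies all constraints.

Infeasible: no point satisfies all constraints simultaneously.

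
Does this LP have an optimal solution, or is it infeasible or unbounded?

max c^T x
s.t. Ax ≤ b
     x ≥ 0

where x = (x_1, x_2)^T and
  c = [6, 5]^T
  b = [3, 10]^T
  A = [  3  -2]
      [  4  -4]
Feasible point: (0, 0) satisfies every constraint, so the LP is feasible.
Direction d = (0, 1): for each constraint row a, a·d ≤ 0 —
  (3)(0) + (-2)(1) = -2 ≤ 0
  (4)(0) + (-4)(1) = -4 ≤ 0
and d ≥ 0, so (0, 0) + t·d stays feasible for every t ≥ 0. Along this ray z = 6x_1 + 5x_2 changes by 5 per unit t, so z → +∞.

Unbounded — the objective can increase without bound over the feasible region.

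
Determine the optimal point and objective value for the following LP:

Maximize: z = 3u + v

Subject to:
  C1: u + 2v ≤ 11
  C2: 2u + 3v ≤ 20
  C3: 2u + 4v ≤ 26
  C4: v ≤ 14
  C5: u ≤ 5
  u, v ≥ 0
Each vertex is the intersection of two constraint boundaries that also satisfies all remaining constraints:
  u = 0 and v = 0 → (0, 0)
  u = 5 and v = 0 → (5, 0)
  u + 2v = 11 and u = 5 → (5, 3)
  u + 2v = 11 and u = 0 → (0, 5.5)

Evaluating z = 3u + v at each vertex:
  (0, 0): z = 0
  (5, 0): z = 15
  (5, 3): z = 18
  (0, 5.5): z = 5.5

The maximum is at (5, 3) with z = 18.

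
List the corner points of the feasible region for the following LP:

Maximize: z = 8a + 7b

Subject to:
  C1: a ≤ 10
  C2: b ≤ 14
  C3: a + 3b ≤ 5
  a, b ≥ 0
Each vertex is the intersection of two constraint boundaries that also satisfies all remaining constraints:
  a = 0 and b = 0 → (0, 0)
  a + 3b = 5 and b = 0 → (5, 0)
  a + 3b = 5 and a = 0 → (0, 1.667)

Vertices: (0, 0), (5, 0), (0, 1.667)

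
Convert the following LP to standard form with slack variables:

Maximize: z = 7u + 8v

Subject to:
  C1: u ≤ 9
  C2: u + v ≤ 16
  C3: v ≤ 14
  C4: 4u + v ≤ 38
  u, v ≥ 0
max z = 7u + 8v

s.t.
  u + s1 = 9
  u + v + s2 = 16
  v + s3 = 14
  4u + v + s4 = 38
  u, v, s1, s2, s3, s4 ≥ 0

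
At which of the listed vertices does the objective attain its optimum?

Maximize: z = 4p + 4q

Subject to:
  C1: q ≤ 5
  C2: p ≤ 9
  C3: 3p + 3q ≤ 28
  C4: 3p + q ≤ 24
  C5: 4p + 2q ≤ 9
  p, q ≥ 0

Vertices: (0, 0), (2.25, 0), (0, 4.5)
Evaluating z = 4p + 4q at each vertex:
  (0, 0): z = 0
  (2.25, 0): z = 9
  (0, 4.5): z = 18

The largest value is z = 18, attained at (0, 4.5).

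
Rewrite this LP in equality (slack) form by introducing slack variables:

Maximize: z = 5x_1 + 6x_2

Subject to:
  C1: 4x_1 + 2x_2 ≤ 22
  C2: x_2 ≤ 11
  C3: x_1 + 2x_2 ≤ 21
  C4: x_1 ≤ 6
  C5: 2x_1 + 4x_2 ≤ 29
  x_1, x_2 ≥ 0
max z = 5x_1 + 6x_2

s.t.
  4x_1 + 2x_2 + s1 = 22
  x_2 + s2 = 11
  x_1 + 2x_2 + s3 = 21
  x_1 + s4 = 6
  2x_1 + 4x_2 + s5 = 29
  x_1, x_2, s1, s2, s3, s4, s5 ≥ 0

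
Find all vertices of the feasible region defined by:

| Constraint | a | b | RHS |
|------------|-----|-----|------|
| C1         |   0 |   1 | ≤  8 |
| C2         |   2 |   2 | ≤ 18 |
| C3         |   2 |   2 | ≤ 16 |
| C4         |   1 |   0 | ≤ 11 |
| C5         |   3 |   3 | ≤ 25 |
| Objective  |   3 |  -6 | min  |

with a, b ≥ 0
Each vertex is the intersection of two constraint boundaries that also satisfies all remaining constraints:
  a = 0 and b = 0 → (0, 0)
  2a + 2b = 16 and b = 0 → (8, 0)
  b = 8 and 2a + 2b = 16 → (0, 8)

Vertices: (0, 0), (8, 0), (0, 8)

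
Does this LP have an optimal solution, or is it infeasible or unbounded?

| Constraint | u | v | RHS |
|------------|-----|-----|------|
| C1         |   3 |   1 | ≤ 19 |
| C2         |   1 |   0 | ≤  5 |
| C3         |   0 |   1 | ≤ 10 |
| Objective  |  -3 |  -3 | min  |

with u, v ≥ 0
The point (3, 10) satisfies every constraint, so the LP is feasible; the constraints give u ≤ 5 and v ≤ 10, which with u, v ≥ 0 keep the feasible region inside a bounded box. A feasible, bounded LP attains a finite optimum at a vertex.

Feasible with finite optimum z* = -39 at (3, 10).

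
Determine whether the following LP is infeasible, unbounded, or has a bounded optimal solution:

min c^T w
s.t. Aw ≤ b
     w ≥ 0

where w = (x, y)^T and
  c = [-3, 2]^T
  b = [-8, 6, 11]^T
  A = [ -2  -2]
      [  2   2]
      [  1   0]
One constraint requires 2x + 2y ≤ 6, while the constraint -2x - 2y ≤ -8 is equivalent to 2x + 2y ≥ 8. Together they would need 8 ≤ 2x + 2y ≤ 6, which is impossible since 8 > 6. No point satisfies all constraints.

The feasible region is empty; the LP is infeasible.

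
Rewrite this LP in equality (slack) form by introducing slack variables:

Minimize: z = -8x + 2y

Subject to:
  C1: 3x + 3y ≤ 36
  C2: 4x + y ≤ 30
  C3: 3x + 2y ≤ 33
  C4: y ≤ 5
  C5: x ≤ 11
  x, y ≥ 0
min z = -8x + 2y

s.t.
  3x + 3y + s1 = 36
  4x + y + s2 = 30
  3x + 2y + s3 = 33
  y + s4 = 5
  x + s5 = 11
  x, y, s1, s2, s3, s4, s5 ≥ 0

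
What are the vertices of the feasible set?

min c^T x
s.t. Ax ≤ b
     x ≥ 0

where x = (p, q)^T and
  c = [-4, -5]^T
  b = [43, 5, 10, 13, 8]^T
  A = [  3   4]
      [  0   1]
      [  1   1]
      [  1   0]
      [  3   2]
Each vertex is the intersection of two constraint boundaries that also satisfies all remaining constraints:
  p = 0 and q = 0 → (0, 0)
  3p + 2q = 8 and q = 0 → (2.667, 0)
  3p + 2q = 8 and p = 0 → (0, 4)

Vertices: (0, 0), (2.667, 0), (0, 4)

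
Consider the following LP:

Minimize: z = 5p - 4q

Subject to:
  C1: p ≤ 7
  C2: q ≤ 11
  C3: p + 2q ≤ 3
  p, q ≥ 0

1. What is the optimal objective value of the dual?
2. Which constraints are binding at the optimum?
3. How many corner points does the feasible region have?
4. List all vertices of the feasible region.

1. -6 (by strong duality, equal to the primal optimum)
2. C3, p ≥ 0
3. 3
4. (0, 0), (3, 0), (0, 1.5)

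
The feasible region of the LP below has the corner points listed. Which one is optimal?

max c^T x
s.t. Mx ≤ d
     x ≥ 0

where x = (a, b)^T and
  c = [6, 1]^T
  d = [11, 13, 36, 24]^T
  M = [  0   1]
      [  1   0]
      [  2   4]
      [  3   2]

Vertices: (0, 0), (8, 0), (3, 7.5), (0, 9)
(8, 0) with z = 48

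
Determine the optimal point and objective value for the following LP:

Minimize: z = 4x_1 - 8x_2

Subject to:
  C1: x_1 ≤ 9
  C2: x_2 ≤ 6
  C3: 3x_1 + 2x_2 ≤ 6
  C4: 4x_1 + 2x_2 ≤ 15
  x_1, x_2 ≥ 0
x_1 = 0, x_2 = 3, z = -24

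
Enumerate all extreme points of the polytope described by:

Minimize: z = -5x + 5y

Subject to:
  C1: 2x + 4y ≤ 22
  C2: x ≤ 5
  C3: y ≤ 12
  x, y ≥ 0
Each vertex is the intersection of two constraint boundaries that also satisfies all remaining constraints:
  x = 0 and y = 0 → (0, 0)
  x = 5 and y = 0 → (5, 0)
  2x + 4y = 22 and x = 5 → (5, 3)
  2x + 4y = 22 and x = 0 → (0, 5.5)

Vertices: (0, 0), (5, 0), (5, 3), (0, 5.5)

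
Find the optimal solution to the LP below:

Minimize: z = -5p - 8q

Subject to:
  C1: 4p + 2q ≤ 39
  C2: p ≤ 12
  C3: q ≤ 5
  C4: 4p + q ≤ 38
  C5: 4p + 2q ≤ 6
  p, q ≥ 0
p = 0, q = 3, z = -24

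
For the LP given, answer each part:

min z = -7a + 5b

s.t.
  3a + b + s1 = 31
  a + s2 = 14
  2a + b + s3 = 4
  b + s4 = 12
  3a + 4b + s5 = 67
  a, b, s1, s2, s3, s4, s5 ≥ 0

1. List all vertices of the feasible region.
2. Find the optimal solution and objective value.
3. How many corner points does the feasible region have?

1. (0, 0), (2, 0), (0, 4)
2. a = 2, b = 0, z = -14
3. 3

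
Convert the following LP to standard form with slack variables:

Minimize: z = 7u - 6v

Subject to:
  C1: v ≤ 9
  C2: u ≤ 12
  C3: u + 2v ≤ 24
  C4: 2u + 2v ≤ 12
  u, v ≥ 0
min z = 7u - 6v

s.t.
  v + s1 = 9
  u + s2 = 12
  u + 2v + s3 = 24
  2u + 2v + s4 = 12
  u, v, s1, s2, s3, s4 ≥ 0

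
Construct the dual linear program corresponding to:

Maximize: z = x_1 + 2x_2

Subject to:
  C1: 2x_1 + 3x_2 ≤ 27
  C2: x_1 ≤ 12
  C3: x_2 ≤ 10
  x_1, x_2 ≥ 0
Minimize: z = 27y1 + 12y2 + 10y3

Subject to:
  C1: -2y1 - y2 ≤ -1
  C2: -3y1 - y3 ≤ -2
  y1, y2, y3 ≥ 0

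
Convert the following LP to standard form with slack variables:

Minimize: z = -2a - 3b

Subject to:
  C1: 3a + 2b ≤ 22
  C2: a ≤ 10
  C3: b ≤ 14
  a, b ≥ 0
min z = -2a - 3b

s.t.
  3a + 2b + s1 = 22
  a + s2 = 10
  b + s3 = 14
  a, b, s1, s2, s3 ≥ 0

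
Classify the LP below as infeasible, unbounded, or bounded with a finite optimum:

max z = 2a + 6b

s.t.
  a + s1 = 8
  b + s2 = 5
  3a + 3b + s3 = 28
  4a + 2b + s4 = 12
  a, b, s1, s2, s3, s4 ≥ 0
The point (0.5, 5) satisfies every constraint, so the LP is feasible; the constraints give a ≤ 8 and b ≤ 5, which with a, b ≥ 0 keep the feasible region inside a bounded box. A feasible, bounded LP attains a finite optimum at a vertex.

Evaluating z = 2a + 6b at each vertex:
  (0, 0): z = 0
  (3, 0): z = 6
  (0.5, 5): z = 31
  (0, 5): z = 30

The LP has an optimal solution: (0.5, 5) with z = 31.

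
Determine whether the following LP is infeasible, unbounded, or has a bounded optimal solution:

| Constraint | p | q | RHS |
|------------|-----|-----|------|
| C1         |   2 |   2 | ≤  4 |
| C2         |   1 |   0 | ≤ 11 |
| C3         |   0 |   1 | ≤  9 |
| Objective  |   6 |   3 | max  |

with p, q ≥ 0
The point (2, 0) satisfies every constraint, so the LP is feasible; the constraints give p ≤ 11 and q ≤ 9, which with p, q ≥ 0 keep the feasible region inside a bounded box. A feasible, bounded LP attains a finite optimum at a vertex.

Evaluating z = 6p + 3q at each vertex:
  (0, 0): z = 0
  (2, 0): z = 12
  (0, 2): z = 6

The LP has an optimal solution: (2, 0) with z = 12.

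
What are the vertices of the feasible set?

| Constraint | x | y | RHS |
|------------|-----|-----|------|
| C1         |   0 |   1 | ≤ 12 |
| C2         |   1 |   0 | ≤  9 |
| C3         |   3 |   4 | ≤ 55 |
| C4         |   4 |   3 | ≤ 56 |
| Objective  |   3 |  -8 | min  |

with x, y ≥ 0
Each vertex is the intersection of two constraint boundaries that also satisfies all remaining constraints:
  x = 0 and y = 0 → (0, 0)
  x = 9 and y = 0 → (9, 0)
  x = 9 and 4x + 3y = 56 → (9, 6.667)
  3x + 4y = 55 and 4x + 3y = 56 → (8.429, 7.429)
  y = 12 and 3x + 4y = 55 → (2.333, 12)
  y = 12 and x = 0 → (0, 12)

Vertices: (0, 0), (9, 0), (9, 6.667), (8.429, 7.429), (2.333, 12), (0, 12)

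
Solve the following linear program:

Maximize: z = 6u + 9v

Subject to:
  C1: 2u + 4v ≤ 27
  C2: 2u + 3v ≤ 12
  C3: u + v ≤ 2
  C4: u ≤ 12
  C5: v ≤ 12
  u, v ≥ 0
Each vertex is the intersection of two constraint boundaries that also satisfies all remaining constraints:
  u = 0 and v = 0 → (0, 0)
  u + v = 2 and v = 0 → (2, 0)
  u + v = 2 and u = 0 → (0, 2)

Evaluating z = 6u + 9v at each vertex:
  (0, 0): z = 0
  (2, 0): z = 12
  (0, 2): z = 18

The maximum is at (0, 2) with z = 18.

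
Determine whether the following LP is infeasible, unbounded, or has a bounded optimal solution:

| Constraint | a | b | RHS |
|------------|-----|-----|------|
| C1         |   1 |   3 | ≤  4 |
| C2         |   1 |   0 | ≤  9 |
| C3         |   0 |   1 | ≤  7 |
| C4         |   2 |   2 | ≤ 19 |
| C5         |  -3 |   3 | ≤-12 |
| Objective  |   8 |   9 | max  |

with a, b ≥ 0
The point (4, 0) satisfies every constraint, so the LP is feasible; the constraints give a ≤ 9 and b ≤ 7, which with a, b ≥ 0 keep the feasible region inside a bounded box. A feasible, bounded LP attains a finite optimum at a vertex.

Evaluating z = 8a + 9b at each vertex:
  (4, 0): z = 32

The LP has an optimal solution: (4, 0) with z = 32.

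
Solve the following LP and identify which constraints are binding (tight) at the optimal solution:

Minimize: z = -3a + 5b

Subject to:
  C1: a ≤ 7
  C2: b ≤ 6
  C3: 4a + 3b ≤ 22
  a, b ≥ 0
Optimal: a = 5.5, b = 0
Binding: C3, b ≥ 0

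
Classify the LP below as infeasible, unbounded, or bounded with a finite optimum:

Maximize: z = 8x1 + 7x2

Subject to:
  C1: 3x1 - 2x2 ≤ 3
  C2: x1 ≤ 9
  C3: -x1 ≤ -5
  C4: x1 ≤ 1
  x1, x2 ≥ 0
C4 requires x1 ≤ 1, while C3 (-x1 ≤ -5) is equivalent to x1 ≥ 5. Together they would need 5 ≤ x1 ≤ 1, which is impossible since 5 > 1. No point satisfies all constraints.

Infeasible — the constraint set is empty.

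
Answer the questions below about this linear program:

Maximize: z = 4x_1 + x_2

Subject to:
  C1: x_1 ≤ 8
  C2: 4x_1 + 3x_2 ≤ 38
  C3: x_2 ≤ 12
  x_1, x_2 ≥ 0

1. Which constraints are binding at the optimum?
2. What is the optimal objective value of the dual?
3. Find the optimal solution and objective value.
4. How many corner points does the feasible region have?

1. C1, C2
2. 34 (by strong duality, equal to the primal optimum)
3. x_1 = 8, x_2 = 2, z = 34
4. 5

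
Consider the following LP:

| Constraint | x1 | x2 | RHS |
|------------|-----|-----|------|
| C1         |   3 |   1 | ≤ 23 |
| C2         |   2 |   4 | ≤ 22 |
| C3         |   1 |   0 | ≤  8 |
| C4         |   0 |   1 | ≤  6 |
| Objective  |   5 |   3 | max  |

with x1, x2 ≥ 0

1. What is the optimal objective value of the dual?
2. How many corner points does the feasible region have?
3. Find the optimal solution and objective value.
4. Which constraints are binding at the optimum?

1. 41 (by strong duality, equal to the primal optimum)
2. 4
3. x1 = 7, x2 = 2, z = 41
4. C1, C2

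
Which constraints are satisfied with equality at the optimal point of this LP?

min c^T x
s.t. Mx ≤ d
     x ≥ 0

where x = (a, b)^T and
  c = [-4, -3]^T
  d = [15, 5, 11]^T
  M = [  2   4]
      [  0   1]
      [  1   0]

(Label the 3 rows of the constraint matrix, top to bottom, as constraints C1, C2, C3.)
Optimal: a = 7.5, b = 0
Binding: C1, b ≥ 0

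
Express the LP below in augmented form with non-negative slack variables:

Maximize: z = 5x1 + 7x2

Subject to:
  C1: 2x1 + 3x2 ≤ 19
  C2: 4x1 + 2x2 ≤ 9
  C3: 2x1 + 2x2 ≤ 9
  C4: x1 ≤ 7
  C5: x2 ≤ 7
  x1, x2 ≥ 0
max z = 5x1 + 7x2

s.t.
  2x1 + 3x2 + s1 = 19
  4x1 + 2x2 + s2 = 9
  2x1 + 2x2 + s3 = 9
  x1 + s4 = 7
  x2 + s5 = 7
  x1, x2, s1, s2, s3, s4, s5 ≥ 0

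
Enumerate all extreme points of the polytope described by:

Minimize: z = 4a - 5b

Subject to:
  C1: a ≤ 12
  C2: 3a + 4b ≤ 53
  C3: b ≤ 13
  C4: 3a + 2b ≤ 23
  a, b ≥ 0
Each vertex is the intersection of two constraint boundaries that also satisfies all remaining constraints:
  a = 0 and b = 0 → (0, 0)
  3a + 2b = 23 and b = 0 → (7.667, 0)
  3a + 2b = 23 and a = 0 → (0, 11.5)

Vertices: (0, 0), (7.667, 0), (0, 11.5)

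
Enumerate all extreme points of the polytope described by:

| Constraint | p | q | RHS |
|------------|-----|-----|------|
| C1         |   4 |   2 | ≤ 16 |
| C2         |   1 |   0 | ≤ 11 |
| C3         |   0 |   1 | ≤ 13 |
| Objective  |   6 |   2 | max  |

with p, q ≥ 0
Each vertex is the intersection of two constraint boundaries that also satisfies all remaining constraints:
  p = 0 and q = 0 → (0, 0)
  4p + 2q = 16 and q = 0 → (4, 0)
  4p + 2q = 16 and p = 0 → (0, 8)

Vertices: (0, 0), (4, 0), (0, 8)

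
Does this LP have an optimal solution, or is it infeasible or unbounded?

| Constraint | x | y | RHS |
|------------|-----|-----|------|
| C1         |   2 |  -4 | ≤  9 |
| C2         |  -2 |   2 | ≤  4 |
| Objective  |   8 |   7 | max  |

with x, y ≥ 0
Feasible point: (0, 0) satisfies every constraint, so the LP is feasible.
Direction d = (1, 1): for each constraint row a, a·d ≤ 0 —
  (2)(1) + (-4)(1) = -2 ≤ 0
  (-2)(1) + (2)(1) = 0 ≤ 0
and d ≥ 0, so (0, 0) + t·d stays feasible for every t ≥ 0. Along this ray z = 8x + 7y changes by 15 per unit t, so z → +∞.

Unbounded: there is a feasible ray along which z → +∞.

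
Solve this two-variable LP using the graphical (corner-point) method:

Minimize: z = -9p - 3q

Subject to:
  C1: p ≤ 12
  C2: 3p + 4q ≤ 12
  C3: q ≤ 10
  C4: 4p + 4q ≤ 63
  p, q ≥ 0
p = 4, q = 0, z = -36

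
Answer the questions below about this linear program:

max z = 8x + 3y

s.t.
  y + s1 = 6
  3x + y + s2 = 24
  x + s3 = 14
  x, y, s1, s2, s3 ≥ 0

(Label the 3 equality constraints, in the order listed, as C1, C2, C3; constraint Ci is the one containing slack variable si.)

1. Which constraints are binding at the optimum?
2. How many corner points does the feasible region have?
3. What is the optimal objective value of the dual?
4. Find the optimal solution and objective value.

1. C1, C2
2. 4
3. 66 (by strong duality, equal to the primal optimum)
4. x = 6, y = 6, z = 66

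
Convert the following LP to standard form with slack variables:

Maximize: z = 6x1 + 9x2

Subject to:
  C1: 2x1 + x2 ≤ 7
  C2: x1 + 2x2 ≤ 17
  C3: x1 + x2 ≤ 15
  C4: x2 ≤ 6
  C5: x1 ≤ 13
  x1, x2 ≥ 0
max z = 6x1 + 9x2

s.t.
  2x1 + x2 + s1 = 7
  x1 + 2x2 + s2 = 17
  x1 + x2 + s3 = 15
  x2 + s4 = 6
  x1 + s5 = 13
  x1, x2, s1, s2, s3, s4, s5 ≥ 0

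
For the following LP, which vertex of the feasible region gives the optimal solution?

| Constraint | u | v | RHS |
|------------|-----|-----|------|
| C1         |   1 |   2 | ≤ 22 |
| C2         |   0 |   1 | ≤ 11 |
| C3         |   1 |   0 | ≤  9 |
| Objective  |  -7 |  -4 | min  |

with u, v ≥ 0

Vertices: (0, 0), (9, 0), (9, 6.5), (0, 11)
Evaluating z = -7u - 4v at each vertex:
  (0, 0): z = 0
  (9, 0): z = -63
  (9, 6.5): z = -89
  (0, 11): z = -44

The smallest value is z = -89, attained at (9, 6.5).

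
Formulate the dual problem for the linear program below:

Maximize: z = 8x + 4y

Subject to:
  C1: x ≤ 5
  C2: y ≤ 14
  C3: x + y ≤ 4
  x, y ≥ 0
Minimize: z = 5y1 + 14y2 + 4y3

Subject to:
  C1: -y1 - y3 ≤ -8
  C2: -y2 - y3 ≤ -4
  y1, y2, y3 ≥ 0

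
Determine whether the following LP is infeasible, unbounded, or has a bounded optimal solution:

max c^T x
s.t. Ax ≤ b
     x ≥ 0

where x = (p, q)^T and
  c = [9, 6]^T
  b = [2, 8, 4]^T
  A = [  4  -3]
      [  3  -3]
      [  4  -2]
Feasible point: (0, 0) satisfies every constraint, so the LP is feasible.
Direction d = (0, 1): for each constraint row a, a·d ≤ 0 —
  (4)(0) + (-3)(1) = -3 ≤ 0
  (3)(0) + (-3)(1) = -3 ≤ 0
  (4)(0) + (-2)(1) = -2 ≤ 0
and d ≥ 0, so (0, 0) + t·d stays feasible for every t ≥ 0. Along this ray z = 9p + 6q changes by 6 per unit t, so z → +∞.

The LP is unbounded; z can be made arbitrarily large.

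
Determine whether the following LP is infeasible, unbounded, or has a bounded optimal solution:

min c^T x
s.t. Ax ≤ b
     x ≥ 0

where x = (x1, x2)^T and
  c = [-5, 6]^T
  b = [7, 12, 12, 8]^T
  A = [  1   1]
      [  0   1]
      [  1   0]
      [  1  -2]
The point (7, 0) satisfies every constraint, so the LP is feasible; the constraints give x1 ≤ 12 and x2 ≤ 12, which with x1, x2 ≥ 0 keep the feasible region inside a bounded box. A feasible, bounded LP attains a finite optimum at a vertex.

Evaluating z = -5x1 + 6x2 at each vertex:
  (0, 0): z = 0
  (7, 0): z = -35
  (0, 7): z = 42

Bounded optimum: z* = -35 at (7, 0).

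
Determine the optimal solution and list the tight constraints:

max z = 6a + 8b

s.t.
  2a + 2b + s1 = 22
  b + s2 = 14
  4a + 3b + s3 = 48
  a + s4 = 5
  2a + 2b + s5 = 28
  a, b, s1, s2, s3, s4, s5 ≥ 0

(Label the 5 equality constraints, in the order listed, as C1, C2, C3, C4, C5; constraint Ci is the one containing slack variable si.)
Optimal: a = 0, b = 11
Binding: C1, a ≥ 0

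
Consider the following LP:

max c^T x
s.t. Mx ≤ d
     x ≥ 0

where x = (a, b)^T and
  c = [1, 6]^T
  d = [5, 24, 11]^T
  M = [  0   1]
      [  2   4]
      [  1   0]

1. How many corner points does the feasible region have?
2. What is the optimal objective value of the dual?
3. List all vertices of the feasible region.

1. 5
2. 32 (by strong duality, equal to the primal optimum)
3. (0, 0), (11, 0), (11, 0.5), (2, 5), (0, 5)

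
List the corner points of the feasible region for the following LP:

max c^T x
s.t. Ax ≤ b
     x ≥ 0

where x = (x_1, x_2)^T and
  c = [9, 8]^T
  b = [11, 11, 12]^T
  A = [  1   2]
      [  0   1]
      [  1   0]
Each vertex is the intersection of two constraint boundaries that also satisfies all remaining constraints:
  x_1 = 0 and x_2 = 0 → (0, 0)
  x_1 + 2x_2 = 11 and x_2 = 0 → (11, 0)
  x_1 + 2x_2 = 11 and x_1 = 0 → (0, 5.5)

Vertices: (0, 0), (11, 0), (0, 5.5)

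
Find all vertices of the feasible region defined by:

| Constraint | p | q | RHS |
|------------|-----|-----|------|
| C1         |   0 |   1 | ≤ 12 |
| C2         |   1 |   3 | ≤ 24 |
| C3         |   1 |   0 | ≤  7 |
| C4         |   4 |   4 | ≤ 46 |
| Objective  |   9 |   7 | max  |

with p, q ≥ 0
Each vertex is the intersection of two constraint boundaries that also satisfies all remaining constraints:
  p = 0 and q = 0 → (0, 0)
  p = 7 and q = 0 → (7, 0)
  p = 7 and 4p + 4q = 46 → (7, 4.5)
  p + 3q = 24 and 4p + 4q = 46 → (5.25, 6.25)
  p + 3q = 24 and p = 0 → (0, 8)

Vertices: (0, 0), (7, 0), (7, 4.5), (5.25, 6.25), (0, 8)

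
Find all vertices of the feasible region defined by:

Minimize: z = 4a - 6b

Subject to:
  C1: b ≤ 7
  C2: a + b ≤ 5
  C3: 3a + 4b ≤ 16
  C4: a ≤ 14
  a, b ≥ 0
Each vertex is the intersection of two constraint boundaries that also satisfies all remaining constraints:
  a = 0 and b = 0 → (0, 0)
  a + b = 5 and b = 0 → (5, 0)
  a + b = 5 and 3a + 4b = 16 → (4, 1)
  3a + 4b = 16 and a = 0 → (0, 4)

Vertices: (0, 0), (5, 0), (4, 1), (0, 4)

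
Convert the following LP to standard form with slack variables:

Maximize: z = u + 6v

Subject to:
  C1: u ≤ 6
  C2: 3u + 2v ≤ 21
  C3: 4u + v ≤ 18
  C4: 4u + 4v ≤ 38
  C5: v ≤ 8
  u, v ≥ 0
max z = u + 6v

s.t.
  u + s1 = 6
  3u + 2v + s2 = 21
  4u + v + s3 = 18
  4u + 4v + s4 = 38
  v + s5 = 8
  u, v, s1, s2, s3, s4, s5 ≥ 0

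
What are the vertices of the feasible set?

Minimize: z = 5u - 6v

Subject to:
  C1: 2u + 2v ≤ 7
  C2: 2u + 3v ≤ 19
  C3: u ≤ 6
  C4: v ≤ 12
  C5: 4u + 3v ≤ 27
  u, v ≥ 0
Each vertex is the intersection of two constraint boundaries that also satisfies all remaining constraints:
  u = 0 and v = 0 → (0, 0)
  2u + 2v = 7 and v = 0 → (3.5, 0)
  2u + 2v = 7 and u = 0 → (0, 3.5)

Vertices: (0, 0), (3.5, 0), (0, 3.5)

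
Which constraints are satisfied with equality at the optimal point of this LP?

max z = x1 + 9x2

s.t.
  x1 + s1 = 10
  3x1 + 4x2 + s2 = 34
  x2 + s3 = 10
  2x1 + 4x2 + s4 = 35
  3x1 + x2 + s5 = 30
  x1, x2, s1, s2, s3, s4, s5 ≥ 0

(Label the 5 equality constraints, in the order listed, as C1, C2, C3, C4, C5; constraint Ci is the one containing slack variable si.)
Optimal: x1 = 0, x2 = 8.5
Binding: C2, x1 ≥ 0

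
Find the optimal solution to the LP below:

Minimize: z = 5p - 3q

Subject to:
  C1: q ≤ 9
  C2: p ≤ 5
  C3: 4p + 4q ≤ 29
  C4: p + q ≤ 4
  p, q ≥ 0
Each vertex is the intersection of two constraint boundaries that also satisfies all remaining constraints:
  p = 0 and q = 0 → (0, 0)
  p + q = 4 and q = 0 → (4, 0)
  p + q = 4 and p = 0 → (0, 4)

Evaluating z = 5p - 3q at each vertex:
  (0, 0): z = 0
  (4, 0): z = 20
  (0, 4): z = -12

The minimum is at (0, 4) with z = -12.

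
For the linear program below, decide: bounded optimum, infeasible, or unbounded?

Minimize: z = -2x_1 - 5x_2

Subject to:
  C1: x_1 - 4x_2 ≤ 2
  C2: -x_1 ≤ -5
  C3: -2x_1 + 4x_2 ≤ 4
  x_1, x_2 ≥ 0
Feasible point: (5, 1) satisfies every constraint, so the LP is feasible.
Direction d = (4, 1): for each constraint row a, a·d ≤ 0 —
  (1)(4) + (-4)(1) = 0 ≤ 0
  (-1)(4) + (0)(1) = -4 ≤ 0
  (-2)(4) + (4)(1) = -4 ≤ 0
and d ≥ 0, so (5, 1) + t·d stays feasible for every t ≥ 0. Along this ray z = -2x_1 - 5x_2 changes by -13 per unit t, so z → −∞.

Unbounded — the objective can decrease without bound over the feasible region.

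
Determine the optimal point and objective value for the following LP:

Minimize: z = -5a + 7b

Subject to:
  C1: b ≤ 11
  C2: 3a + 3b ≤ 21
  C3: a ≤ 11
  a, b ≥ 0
Each vertex is the intersection of two constraint boundaries that also satisfies all remaining constraints:
  a = 0 and b = 0 → (0, 0)
  3a + 3b = 21 and b = 0 → (7, 0)
  3a + 3b = 21 and a = 0 → (0, 7)

Evaluating z = -5a + 7b at each vertex:
  (0, 0): z = 0
  (7, 0): z = -35
  (0, 7): z = 49

The minimum is at (7, 0) with z = -35.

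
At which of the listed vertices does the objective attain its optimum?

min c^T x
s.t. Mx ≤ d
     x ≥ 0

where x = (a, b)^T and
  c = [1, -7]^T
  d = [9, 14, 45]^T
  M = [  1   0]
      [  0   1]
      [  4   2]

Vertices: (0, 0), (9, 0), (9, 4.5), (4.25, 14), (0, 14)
Evaluating z = a - 7b at each vertex:
  (0, 0): z = 0
  (9, 0): z = 9
  (9, 4.5): z = -22.5
  (4.25, 14): z = -93.75
  (0, 14): z = -98

The smallest value is z = -98, attained at (0, 14).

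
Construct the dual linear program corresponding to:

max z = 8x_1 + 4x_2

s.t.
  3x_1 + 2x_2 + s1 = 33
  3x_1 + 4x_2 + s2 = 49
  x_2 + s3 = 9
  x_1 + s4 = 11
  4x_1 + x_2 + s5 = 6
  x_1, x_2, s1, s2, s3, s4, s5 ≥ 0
Minimize: z = 33y1 + 49y2 + 9y3 + 11y4 + 6y5

Subject to:
  C1: -3y1 - 3y2 - y4 - 4y5 ≤ -8
  C2: -2y1 - 4y2 - y3 - y5 ≤ -4
  y1, y2, y3, y4, y5 ≥ 0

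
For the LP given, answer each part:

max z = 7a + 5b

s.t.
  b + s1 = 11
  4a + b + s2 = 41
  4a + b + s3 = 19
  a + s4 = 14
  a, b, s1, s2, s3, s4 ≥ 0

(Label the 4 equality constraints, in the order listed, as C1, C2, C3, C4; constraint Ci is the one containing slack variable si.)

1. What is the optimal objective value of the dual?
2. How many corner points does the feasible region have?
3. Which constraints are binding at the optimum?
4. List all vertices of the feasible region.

1. 69 (by strong duality, equal to the primal optimum)
2. 4
3. C1, C3
4. (0, 0), (4.75, 0), (2, 11), (0, 11)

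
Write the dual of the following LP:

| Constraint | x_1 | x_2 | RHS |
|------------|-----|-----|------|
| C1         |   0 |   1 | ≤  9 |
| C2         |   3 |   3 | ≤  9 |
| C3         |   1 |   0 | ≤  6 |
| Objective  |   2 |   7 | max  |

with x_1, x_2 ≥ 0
Minimize: z = 9y1 + 9y2 + 6y3

Subject to:
  C1: -3y2 - y3 ≤ -2
  C2: -y1 - 3y2 ≤ -7
  y1, y2, y3 ≥ 0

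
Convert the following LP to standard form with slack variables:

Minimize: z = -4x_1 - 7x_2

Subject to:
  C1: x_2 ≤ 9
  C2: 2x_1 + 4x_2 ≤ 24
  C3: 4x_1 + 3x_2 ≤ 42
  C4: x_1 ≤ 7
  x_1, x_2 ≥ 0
min z = -4x_1 - 7x_2

s.t.
  x_2 + s1 = 9
  2x_1 + 4x_2 + s2 = 24
  4x_1 + 3x_2 + s3 = 42
  x_1 + s4 = 7
  x_1, x_2, s1, s2, s3, s4 ≥ 0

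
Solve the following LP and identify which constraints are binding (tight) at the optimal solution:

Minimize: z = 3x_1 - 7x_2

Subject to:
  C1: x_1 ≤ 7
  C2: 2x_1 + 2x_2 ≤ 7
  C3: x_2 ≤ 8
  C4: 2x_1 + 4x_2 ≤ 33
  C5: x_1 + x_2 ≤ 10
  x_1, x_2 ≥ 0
Optimal: x_1 = 0, x_2 = 3.5
Slack at optimum:
  C1: slack = 7
  C2: slack = 0 (binding)
  C3: slack = 4.5
  C4: slack = 19
  C5: slack = 6.5
  x_1 ≥ 0: x_1 = 0 (binding)
  x_2 ≥ 0: x_2 = 3.5
Binding constraints: C2, x_1 ≥ 0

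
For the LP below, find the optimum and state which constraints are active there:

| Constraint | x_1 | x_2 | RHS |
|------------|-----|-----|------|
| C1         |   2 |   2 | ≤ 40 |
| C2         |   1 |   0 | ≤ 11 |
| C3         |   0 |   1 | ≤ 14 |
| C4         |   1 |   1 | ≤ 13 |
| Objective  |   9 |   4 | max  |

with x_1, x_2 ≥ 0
Optimal: x_1 = 11, x_2 = 2
Slack at optimum:
  C1: slack = 14
  C2: slack = 0 (binding)
  C3: slack = 12
  C4: slack = 0 (binding)
  x_1 ≥ 0: x_1 = 11
  x_2 ≥ 0: x_2 = 2
Binding constraints: C2, C4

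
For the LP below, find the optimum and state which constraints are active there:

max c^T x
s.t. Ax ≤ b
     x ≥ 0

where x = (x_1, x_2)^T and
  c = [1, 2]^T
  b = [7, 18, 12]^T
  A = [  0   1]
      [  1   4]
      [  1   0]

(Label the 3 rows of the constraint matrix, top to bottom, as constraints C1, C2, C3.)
Optimal: x_1 = 12, x_2 = 1.5
Slack at optimum:
  C1: slack = 5.5
  C2: slack = 0 (binding)
  C3: slack = 0 (binding)
  x_1 ≥ 0: x_1 = 12
  x_2 ≥ 0: x_2 = 1.5
Binding constraints: C2, C3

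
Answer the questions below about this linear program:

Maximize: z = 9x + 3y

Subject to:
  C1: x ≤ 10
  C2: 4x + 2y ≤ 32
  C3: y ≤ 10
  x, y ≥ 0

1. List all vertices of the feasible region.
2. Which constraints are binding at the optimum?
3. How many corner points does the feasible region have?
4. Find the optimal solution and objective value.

1. (0, 0), (8, 0), (3, 10), (0, 10)
2. C2, y ≥ 0
3. 4
4. x = 8, y = 0, z = 72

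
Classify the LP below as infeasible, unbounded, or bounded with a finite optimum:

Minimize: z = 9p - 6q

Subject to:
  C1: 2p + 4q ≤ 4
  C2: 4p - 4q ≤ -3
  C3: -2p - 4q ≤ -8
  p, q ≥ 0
C1 requires 2p + 4q ≤ 4, while C3 (-2p - 4q ≤ -8) is equivalent to 2p + 4q ≥ 8. Together they would need 8 ≤ 2p + 4q ≤ 4, which is impossible since 8 > 4. No point satisfies all constraints.

Infeasible: no point satisfies all constraints simultaneously.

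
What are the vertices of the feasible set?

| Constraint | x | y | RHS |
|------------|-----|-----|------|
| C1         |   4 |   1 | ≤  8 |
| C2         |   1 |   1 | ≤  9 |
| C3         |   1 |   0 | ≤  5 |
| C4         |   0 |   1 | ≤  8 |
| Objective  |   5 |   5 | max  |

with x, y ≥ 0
Each vertex is the intersection of two constraint boundaries that also satisfies all remaining constraints:
  x = 0 and y = 0 → (0, 0)
  4x + y = 8 and y = 0 → (2, 0)
  4x + y = 8 and y = 8 → (0, 8)

Vertices: (0, 0), (2, 0), (0, 8)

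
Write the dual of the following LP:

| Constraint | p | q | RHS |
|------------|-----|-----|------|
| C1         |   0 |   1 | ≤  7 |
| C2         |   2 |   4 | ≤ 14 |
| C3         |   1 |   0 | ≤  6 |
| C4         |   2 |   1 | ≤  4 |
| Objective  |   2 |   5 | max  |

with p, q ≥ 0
Minimize: z = 7y1 + 14y2 + 6y3 + 4y4

Subject to:
  C1: -2y2 - y3 - 2y4 ≤ -2
  C2: -y1 - 4y2 - y4 ≤ -5
  y1, y2, y3, y4 ≥ 0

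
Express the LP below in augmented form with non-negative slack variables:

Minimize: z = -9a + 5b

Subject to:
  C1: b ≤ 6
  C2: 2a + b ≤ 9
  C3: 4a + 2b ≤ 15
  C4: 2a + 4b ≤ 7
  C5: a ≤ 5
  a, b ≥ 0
min z = -9a + 5b

s.t.
  b + s1 = 6
  2a + b + s2 = 9
  4a + 2b + s3 = 15
  2a + 4b + s4 = 7
  a + s5 = 5
  a, b, s1, s2, s3, s4, s5 ≥ 0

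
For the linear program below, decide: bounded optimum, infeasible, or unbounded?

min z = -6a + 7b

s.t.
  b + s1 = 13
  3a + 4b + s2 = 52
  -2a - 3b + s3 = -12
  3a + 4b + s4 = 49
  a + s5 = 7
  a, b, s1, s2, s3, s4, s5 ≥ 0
The point (7, 0) satisfies every constraint, so the LP is feasible; the constraints give a ≤ 7 and b ≤ 13, which with a, b ≥ 0 keep the feasible region inside a bounded box. A feasible, bounded LP attains a finite optimum at a vertex.

Bounded optimum: z* = -42 at (7, 0).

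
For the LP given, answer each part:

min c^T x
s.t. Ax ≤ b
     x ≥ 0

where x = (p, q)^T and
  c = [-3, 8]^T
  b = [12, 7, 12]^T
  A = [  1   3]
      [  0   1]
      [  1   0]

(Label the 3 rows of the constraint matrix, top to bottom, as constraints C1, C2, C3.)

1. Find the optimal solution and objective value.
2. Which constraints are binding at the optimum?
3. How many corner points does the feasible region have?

1. p = 12, q = 0, z = -36
2. C1, C3, q ≥ 0
3. 3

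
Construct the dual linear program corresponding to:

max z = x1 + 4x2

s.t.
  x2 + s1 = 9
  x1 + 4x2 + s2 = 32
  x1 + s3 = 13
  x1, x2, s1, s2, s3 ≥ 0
Minimize: z = 9y1 + 32y2 + 13y3

Subject to:
  C1: -y2 - y3 ≤ -1
  C2: -y1 - 4y2 ≤ -4
  y1, y2, y3 ≥ 0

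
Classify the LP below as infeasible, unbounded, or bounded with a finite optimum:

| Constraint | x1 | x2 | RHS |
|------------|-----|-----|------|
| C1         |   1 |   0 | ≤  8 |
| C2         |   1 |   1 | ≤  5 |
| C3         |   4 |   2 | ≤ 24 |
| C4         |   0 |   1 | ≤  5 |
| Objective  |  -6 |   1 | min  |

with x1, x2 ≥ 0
The point (5, 0) satisfies every constraint, so the LP is feasible; the constraints give x1 ≤ 8 and x2 ≤ 5, which with x1, x2 ≥ 0 keep the feasible region inside a bounded box. A feasible, bounded LP attains a finite optimum at a vertex.

Evaluating z = -6x1 + x2 at each vertex:
  (0, 0): z = 0
  (5, 0): z = -30
  (0, 5): z = 5

The LP has an optimal solution: (5, 0) with z = -30.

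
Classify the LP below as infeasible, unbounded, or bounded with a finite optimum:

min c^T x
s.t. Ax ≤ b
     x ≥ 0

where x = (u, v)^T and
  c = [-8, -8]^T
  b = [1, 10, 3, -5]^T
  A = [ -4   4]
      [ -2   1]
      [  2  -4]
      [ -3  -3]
Feasible point: (1, 1) satisfies every constraint, so the LP is feasible.
Direction d = (1, 1): for each constraint row a, a·d ≤ 0 —
  (-4)(1) + (4)(1) = 0 ≤ 0
  (-2)(1) + (1)(1) = -1 ≤ 0
  (2)(1) + (-4)(1) = -2 ≤ 0
  (-3)(1) + (-3)(1) = -6 ≤ 0
and d ≥ 0, so (1, 1) + t·d stays feasible for every t ≥ 0. Along this ray z = -8u - 8v changes by -16 per unit t, so z → −∞.

The LP is unbounded; z can be made arbitrarily small.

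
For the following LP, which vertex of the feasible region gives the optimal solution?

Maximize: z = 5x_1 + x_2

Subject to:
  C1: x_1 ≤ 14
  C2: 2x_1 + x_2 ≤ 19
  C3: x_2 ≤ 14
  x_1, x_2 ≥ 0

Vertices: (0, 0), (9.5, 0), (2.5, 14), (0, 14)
(9.5, 0) with z = 47.5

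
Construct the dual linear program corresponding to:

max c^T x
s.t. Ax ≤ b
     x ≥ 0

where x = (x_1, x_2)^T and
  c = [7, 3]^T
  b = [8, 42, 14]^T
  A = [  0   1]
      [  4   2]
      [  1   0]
Minimize: z = 8y1 + 42y2 + 14y3

Subject to:
  C1: -4y2 - y3 ≤ -7
  C2: -y1 - 2y2 ≤ -3
  y1, y2, y3 ≥ 0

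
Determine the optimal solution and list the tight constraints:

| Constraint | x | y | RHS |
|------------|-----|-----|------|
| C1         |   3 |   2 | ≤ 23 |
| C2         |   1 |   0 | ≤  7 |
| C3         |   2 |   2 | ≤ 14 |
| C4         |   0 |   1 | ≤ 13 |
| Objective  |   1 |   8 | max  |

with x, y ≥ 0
Optimal: x = 0, y = 7
Slack at optimum:
  C1: slack = 9
  C2: slack = 7
  C3: slack = 0 (binding)
  C4: slack = 6
  x ≥ 0: x = 0 (binding)
  y ≥ 0: y = 7
Binding constraints: C3, x ≥ 0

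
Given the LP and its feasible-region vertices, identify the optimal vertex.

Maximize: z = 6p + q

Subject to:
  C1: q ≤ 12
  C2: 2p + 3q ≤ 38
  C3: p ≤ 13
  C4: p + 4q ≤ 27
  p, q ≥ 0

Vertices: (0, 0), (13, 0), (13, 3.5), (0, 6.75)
(13, 3.5) with z = 81.5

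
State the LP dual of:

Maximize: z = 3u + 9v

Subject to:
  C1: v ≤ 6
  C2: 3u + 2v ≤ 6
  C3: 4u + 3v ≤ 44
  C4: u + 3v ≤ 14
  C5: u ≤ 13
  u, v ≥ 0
Minimize: z = 6y1 + 6y2 + 44y3 + 14y4 + 13y5

Subject to:
  C1: -3y2 - 4y3 - y4 - y5 ≤ -3
  C2: -y1 - 2y2 - 3y3 - 3y4 ≤ -9
  y1, y2, y3, y4, y5 ≥ 0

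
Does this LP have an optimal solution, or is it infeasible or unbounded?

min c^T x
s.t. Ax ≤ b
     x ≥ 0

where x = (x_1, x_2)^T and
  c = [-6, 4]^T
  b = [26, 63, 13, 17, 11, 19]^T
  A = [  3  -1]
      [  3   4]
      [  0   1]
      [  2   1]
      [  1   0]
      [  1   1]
The point (8.5, 0) satisfies every constraint, so the LP is feasible; the constraints give x_1 ≤ 11 and x_2 ≤ 13, which with x_1, x_2 ≥ 0 keep the feasible region inside a bounded box. A feasible, bounded LP attains a finite optimum at a vertex.

Evaluating z = -6x_1 + 4x_2 at each vertex:
  (0, 0): z = 0
  (8.5, 0): z = -51
  (2, 13): z = 40
  (0, 13): z = 52

Bounded optimum: z* = -51 at (8.5, 0).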